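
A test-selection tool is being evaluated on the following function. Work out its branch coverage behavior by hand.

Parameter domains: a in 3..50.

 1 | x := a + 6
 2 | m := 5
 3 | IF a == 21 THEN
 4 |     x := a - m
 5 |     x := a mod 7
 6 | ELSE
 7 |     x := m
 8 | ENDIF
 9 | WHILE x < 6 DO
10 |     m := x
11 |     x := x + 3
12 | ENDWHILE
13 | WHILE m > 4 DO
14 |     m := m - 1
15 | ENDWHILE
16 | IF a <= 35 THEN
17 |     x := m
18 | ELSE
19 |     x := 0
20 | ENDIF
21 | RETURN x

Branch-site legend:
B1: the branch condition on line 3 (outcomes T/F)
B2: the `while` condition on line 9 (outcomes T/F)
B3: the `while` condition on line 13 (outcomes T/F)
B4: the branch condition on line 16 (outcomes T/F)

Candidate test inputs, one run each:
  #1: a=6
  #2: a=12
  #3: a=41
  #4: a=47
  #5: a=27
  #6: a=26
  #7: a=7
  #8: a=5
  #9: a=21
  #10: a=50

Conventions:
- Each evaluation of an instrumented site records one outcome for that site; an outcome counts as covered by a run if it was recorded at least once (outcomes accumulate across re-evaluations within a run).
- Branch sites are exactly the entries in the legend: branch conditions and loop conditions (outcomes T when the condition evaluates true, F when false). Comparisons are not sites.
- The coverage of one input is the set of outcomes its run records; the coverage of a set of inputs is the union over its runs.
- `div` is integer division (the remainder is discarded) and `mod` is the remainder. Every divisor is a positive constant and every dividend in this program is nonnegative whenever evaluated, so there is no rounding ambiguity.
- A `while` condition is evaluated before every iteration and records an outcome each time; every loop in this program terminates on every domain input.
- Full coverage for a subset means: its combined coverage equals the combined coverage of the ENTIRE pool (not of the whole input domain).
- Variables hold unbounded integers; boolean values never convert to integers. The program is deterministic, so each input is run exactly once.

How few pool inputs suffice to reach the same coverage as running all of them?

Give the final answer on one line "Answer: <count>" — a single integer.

run #1 (a=6) records B1=F, B2=T, B2=F, B3=T, B3=F, B4=T
run #2 (a=12) records B1=F, B2=T, B2=F, B3=T, B3=F, B4=T
run #3 (a=41) records B1=F, B2=T, B2=F, B3=T, B3=F, B4=F
run #4 (a=47) records B1=F, B2=T, B2=F, B3=T, B3=F, B4=F
run #5 (a=27) records B1=F, B2=T, B2=F, B3=T, B3=F, B4=T
run #6 (a=26) records B1=F, B2=T, B2=F, B3=T, B3=F, B4=T
run #7 (a=7) records B1=F, B2=T, B2=F, B3=T, B3=F, B4=T
run #8 (a=5) records B1=F, B2=T, B2=F, B3=T, B3=F, B4=T
run #9 (a=21) records B1=T, B2=T, B2=F, B3=F, B4=T
run #10 (a=50) records B1=F, B2=T, B2=F, B3=T, B3=F, B4=F
the full pool covers 8 outcomes: B1=T, B1=F, B2=T, B2=F, B3=T, B3=F, B4=T, B4=F
every size-1 subset falls short of the 8 outcomes (best: 6/8)
inputs {3, 9} (size 2) cover everything; no size-2 subset with a lexicographically smaller index list covers all 8

Answer: 2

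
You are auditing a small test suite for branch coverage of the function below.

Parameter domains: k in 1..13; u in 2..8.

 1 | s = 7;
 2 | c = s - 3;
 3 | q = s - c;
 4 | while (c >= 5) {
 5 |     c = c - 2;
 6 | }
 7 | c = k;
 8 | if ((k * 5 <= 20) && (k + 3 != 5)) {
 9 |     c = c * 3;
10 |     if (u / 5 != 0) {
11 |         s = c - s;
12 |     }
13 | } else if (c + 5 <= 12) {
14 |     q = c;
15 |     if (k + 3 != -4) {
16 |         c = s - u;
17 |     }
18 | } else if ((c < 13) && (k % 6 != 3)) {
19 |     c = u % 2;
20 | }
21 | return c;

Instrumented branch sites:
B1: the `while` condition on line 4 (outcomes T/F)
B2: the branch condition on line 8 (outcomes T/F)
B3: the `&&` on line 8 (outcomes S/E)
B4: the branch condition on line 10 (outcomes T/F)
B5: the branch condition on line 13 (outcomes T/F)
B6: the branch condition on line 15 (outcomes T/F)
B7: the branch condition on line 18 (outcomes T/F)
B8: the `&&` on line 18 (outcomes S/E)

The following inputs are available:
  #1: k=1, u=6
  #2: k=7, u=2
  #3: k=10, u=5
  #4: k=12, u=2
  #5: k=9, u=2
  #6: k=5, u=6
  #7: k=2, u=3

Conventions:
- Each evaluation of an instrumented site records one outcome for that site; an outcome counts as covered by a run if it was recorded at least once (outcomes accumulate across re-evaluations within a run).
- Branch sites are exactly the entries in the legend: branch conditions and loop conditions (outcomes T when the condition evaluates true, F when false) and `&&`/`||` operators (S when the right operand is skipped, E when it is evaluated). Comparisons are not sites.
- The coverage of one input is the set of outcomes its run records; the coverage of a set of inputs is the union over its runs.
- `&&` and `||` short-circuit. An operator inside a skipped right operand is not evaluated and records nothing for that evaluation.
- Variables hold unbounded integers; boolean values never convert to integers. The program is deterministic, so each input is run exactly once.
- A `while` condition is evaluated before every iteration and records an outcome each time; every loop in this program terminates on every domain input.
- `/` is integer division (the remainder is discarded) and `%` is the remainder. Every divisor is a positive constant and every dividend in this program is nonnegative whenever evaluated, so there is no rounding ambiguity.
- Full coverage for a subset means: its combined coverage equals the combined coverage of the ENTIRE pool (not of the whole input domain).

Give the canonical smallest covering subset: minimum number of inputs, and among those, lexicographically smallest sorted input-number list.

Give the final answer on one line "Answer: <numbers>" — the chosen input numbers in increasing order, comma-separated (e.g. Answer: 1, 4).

run #1 (k=1, u=6) records B1=F, B2=T, B3=E, B4=T
run #2 (k=7, u=2) records B1=F, B2=F, B3=S, B5=T, B6=T
run #3 (k=10, u=5) records B1=F, B2=F, B3=S, B5=F, B7=T, B8=E
run #4 (k=12, u=2) records B1=F, B2=F, B3=S, B5=F, B7=T, B8=E
run #5 (k=9, u=2) records B1=F, B2=F, B3=S, B5=F, B7=F, B8=E
run #6 (k=5, u=6) records B1=F, B2=F, B3=S, B5=T, B6=T
run #7 (k=2, u=3) records B1=F, B2=F, B3=E, B5=T, B6=T
together the pool reaches 12 outcomes: B1=F, B2=T, B2=F, B3=S, B3=E, B4=T, B5=T, B5=F, B6=T, B7=T, B7=F, B8=E
every size-1 subset falls short of the 12 outcomes (best: 6/12)
every size-2 subset falls short of the 12 outcomes (best: 9/12)
every size-3 subset falls short of the 12 outcomes (best: 11/12)
size 4: inputs {1, 2, 3, 5} cover all 12 outcomes, and no lexicographically smaller subset of this size does

Answer: 1, 2, 3, 5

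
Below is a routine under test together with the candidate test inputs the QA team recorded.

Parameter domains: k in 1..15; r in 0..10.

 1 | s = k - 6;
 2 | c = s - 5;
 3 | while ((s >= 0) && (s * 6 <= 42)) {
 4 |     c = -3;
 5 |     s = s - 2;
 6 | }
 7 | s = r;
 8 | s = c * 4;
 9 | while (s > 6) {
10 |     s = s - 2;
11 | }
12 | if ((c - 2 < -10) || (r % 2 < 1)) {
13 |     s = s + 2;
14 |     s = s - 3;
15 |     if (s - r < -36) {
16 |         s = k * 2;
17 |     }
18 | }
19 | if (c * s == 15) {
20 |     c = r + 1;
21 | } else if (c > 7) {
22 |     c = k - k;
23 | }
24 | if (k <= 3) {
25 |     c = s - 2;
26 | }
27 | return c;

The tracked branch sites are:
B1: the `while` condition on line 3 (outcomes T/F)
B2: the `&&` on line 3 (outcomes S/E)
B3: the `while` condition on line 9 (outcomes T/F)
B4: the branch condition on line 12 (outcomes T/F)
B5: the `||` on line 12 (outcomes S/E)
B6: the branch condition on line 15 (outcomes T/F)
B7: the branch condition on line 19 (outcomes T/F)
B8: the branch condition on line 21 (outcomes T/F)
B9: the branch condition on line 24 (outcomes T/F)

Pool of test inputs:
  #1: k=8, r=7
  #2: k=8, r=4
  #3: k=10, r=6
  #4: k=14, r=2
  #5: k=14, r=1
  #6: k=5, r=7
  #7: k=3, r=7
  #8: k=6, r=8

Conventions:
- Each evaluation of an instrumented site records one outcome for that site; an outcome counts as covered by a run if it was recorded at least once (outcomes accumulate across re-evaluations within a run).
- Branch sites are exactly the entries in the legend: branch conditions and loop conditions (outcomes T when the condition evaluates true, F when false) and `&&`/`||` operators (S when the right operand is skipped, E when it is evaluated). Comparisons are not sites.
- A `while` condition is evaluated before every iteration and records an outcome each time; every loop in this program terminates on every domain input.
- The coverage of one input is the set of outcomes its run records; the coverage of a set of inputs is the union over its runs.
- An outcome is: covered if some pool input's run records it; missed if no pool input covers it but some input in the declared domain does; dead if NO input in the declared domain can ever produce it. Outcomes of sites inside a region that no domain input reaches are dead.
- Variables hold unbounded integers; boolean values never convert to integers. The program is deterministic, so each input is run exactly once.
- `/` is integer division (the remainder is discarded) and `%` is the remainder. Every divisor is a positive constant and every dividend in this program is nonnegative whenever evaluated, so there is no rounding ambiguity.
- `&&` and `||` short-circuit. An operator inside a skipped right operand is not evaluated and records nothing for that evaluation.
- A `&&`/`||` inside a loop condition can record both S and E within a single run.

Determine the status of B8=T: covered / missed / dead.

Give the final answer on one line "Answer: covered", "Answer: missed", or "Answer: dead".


no pool input records B8=T
checking all 165 inputs in the declared domain: B8=T is never recorded -> dead
Answer: dead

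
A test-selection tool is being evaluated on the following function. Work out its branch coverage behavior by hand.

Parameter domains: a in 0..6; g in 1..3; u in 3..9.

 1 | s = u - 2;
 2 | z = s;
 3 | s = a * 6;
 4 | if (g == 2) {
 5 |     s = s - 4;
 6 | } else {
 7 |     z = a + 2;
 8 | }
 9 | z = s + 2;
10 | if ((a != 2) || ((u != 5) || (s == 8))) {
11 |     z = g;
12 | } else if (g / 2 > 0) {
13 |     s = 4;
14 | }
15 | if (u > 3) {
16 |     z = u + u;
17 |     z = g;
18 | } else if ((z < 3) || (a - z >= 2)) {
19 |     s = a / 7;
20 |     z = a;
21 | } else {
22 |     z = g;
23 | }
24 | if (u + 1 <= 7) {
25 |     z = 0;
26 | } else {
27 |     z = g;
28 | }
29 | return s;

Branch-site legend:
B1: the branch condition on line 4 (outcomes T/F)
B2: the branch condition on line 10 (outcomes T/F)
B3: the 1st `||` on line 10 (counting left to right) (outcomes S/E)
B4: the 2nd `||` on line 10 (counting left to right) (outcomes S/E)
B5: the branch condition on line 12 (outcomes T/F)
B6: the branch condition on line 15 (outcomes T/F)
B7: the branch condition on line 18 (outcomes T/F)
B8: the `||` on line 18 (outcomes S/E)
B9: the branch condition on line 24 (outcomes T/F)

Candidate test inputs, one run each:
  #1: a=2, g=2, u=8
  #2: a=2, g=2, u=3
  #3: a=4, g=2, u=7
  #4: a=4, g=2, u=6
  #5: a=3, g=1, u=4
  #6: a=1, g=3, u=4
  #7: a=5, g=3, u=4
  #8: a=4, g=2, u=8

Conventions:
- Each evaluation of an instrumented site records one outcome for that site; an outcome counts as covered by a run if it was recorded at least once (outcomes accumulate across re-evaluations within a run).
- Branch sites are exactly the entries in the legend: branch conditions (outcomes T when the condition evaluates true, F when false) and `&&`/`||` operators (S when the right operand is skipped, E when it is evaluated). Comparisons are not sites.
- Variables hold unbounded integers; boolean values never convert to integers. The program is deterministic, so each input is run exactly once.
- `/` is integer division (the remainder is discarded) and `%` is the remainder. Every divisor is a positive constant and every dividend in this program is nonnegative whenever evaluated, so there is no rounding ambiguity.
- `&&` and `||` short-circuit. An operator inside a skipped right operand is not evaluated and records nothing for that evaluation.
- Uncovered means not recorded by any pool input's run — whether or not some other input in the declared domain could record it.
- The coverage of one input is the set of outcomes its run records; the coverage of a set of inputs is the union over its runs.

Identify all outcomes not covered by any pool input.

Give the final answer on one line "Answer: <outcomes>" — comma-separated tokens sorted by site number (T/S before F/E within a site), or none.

input #1, a=2, g=2, u=8: events B1->T, B3->E, B4->S, B2->T, B6->T, B9->F; outcomes B1=T, B2=T, B3=E, B4=S, B6=T, B9=F
input #2, a=2, g=2, u=3: events B1->T, B3->E, B4->S, B2->T, B6->F, B8->S, B7->T, B9->T; outcomes B1=T, B2=T, B3=E, B4=S, B6=F, B7=T, B8=S, B9=T
input #3, a=4, g=2, u=7: events B1->T, B3->S, B2->T, B6->T, B9->F; outcomes B1=T, B2=T, B3=S, B6=T, B9=F
input #4, a=4, g=2, u=6: events B1->T, B3->S, B2->T, B6->T, B9->T; outcomes B1=T, B2=T, B3=S, B6=T, B9=T
input #5, a=3, g=1, u=4: events B1->F, B3->S, B2->T, B6->T, B9->T; outcomes B1=F, B2=T, B3=S, B6=T, B9=T
input #6, a=1, g=3, u=4: events B1->F, B3->S, B2->T, B6->T, B9->T; outcomes B1=F, B2=T, B3=S, B6=T, B9=T
input #7, a=5, g=3, u=4: events B1->F, B3->S, B2->T, B6->T, B9->T; outcomes B1=F, B2=T, B3=S, B6=T, B9=T
input #8, a=4, g=2, u=8: events B1->T, B3->S, B2->T, B6->T, B9->F; outcomes B1=T, B2=T, B3=S, B6=T, B9=F
union over the pool: B1=T, B1=F, B2=T, B3=S, B3=E, B4=S, B6=T, B6=F, B7=T, B8=S, B9=T, B9=F
uncovered (6 of 18): B2=F, B4=E, B5=T, B5=F, B7=F, B8=E

Answer: B2=F, B4=E, B5=T, B5=F, B7=F, B8=E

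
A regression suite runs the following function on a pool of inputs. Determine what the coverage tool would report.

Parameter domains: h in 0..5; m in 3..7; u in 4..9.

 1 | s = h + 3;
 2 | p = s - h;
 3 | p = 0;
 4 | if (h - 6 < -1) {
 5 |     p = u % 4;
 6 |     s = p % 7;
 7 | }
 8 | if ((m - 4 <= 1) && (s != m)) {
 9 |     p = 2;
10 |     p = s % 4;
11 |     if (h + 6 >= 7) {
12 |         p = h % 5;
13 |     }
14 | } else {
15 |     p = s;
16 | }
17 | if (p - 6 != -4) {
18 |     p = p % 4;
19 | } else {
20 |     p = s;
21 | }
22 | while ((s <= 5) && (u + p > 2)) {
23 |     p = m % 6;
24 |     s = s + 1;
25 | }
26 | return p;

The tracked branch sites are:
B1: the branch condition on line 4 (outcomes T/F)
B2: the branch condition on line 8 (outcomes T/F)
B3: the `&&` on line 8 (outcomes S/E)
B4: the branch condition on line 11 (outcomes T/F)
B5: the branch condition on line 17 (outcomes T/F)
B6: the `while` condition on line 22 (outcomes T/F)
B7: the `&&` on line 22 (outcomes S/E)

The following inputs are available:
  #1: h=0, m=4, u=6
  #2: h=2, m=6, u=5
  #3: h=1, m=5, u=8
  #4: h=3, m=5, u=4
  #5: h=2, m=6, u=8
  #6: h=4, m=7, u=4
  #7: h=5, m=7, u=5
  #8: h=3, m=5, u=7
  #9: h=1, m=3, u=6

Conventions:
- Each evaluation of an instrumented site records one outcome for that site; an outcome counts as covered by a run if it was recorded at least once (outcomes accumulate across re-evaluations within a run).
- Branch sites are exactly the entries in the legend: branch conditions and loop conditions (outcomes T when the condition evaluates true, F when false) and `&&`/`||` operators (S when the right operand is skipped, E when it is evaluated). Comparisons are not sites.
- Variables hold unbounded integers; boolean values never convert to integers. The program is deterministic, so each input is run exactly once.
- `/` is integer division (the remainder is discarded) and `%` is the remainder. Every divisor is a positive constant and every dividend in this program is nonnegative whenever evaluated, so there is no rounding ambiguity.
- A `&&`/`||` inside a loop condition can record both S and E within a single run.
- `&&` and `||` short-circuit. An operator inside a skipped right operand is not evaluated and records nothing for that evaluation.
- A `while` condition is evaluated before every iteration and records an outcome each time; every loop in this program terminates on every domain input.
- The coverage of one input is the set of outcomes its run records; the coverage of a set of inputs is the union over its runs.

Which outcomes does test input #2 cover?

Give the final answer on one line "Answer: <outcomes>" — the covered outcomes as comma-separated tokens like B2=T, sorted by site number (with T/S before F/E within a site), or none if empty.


Running input #2 (h=2, m=6, u=5), event by event:
  B1->T, B3->S, B2->F, B5->T, B7->E, B6->T, B7->E, B6->T, B7->E, B6->T
  B7->E, B6->T, B7->E, B6->T, B7->S, B6->F
as a set, this run covers: B1=T, B2=F, B3=S, B5=T, B6=T, B6=F, B7=S, B7=E
Answer: B1=T, B2=F, B3=S, B5=T, B6=T, B6=F, B7=S, B7=E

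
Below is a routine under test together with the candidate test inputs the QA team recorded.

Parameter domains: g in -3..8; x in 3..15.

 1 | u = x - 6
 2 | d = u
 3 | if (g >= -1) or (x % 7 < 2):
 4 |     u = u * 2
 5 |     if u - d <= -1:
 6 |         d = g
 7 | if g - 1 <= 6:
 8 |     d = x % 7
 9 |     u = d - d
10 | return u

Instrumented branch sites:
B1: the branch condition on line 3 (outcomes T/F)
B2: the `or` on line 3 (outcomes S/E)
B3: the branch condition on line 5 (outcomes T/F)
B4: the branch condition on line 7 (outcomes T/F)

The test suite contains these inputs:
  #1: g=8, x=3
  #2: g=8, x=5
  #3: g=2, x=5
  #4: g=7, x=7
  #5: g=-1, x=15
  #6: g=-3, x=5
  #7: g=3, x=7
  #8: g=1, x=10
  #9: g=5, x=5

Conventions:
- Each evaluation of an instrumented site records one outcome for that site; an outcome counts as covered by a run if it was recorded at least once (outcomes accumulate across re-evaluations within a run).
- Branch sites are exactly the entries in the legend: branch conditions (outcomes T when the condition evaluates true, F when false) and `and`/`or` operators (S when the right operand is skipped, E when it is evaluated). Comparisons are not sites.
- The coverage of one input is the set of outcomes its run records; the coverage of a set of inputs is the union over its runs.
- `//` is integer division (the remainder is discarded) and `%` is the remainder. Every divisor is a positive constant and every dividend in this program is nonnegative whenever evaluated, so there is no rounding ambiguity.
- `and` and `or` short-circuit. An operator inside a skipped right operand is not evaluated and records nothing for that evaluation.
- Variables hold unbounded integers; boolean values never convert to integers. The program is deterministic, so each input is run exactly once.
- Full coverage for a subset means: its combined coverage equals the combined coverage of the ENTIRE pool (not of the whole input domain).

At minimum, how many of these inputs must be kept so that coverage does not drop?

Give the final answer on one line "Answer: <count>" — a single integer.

test 1 (g=8, x=3) hits B1=T, B2=S, B3=T, B4=F
test 2 (g=8, x=5) hits B1=T, B2=S, B3=T, B4=F
test 3 (g=2, x=5) hits B1=T, B2=S, B3=T, B4=T
test 4 (g=7, x=7) hits B1=T, B2=S, B3=F, B4=T
test 5 (g=-1, x=15) hits B1=T, B2=S, B3=F, B4=T
test 6 (g=-3, x=5) hits B1=F, B2=E, B4=T
test 7 (g=3, x=7) hits B1=T, B2=S, B3=F, B4=T
test 8 (g=1, x=10) hits B1=T, B2=S, B3=F, B4=T
test 9 (g=5, x=5) hits B1=T, B2=S, B3=T, B4=T
pool-wide coverage (8 outcomes): B1=T, B1=F, B2=S, B2=E, B3=T, B3=F, B4=T, B4=F
every size-1 subset falls short of the 8 outcomes (best: 4/8)
every size-2 subset falls short of the 8 outcomes (best: 7/8)
inputs {1, 4, 6} (size 3) cover everything; no size-3 subset with a lexicographically smaller index list covers all 8

Answer: 3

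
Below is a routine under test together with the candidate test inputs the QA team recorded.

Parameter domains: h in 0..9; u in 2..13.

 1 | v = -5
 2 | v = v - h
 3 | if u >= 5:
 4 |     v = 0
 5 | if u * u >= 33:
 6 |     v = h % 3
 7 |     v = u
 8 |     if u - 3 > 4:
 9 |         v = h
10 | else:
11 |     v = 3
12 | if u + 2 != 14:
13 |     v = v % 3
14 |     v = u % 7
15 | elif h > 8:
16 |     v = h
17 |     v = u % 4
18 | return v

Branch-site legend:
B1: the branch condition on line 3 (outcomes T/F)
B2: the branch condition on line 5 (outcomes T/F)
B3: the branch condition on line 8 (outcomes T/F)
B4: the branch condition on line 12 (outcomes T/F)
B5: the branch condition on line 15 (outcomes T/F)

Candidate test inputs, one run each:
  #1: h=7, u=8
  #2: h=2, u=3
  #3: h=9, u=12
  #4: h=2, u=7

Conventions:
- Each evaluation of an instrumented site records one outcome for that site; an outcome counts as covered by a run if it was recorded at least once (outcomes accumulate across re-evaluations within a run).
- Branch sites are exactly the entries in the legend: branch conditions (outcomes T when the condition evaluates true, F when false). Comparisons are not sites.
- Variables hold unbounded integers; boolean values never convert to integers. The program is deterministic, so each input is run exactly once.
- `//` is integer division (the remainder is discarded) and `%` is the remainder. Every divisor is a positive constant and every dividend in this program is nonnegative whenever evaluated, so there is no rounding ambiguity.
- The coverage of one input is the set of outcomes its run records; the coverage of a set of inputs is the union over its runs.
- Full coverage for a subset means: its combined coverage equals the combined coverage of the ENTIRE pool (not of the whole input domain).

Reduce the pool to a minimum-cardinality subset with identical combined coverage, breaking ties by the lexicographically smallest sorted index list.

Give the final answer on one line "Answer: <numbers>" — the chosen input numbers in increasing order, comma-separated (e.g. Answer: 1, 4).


test 1 (h=7, u=8) hits B1=T, B2=T, B3=T, B4=T
test 2 (h=2, u=3) hits B1=F, B2=F, B4=T
test 3 (h=9, u=12) hits B1=T, B2=T, B3=T, B4=F, B5=T
test 4 (h=2, u=7) hits B1=T, B2=T, B3=F, B4=T
together the pool reaches 9 outcomes: B1=T, B1=F, B2=T, B2=F, B3=T, B3=F, B4=T, B4=F, B5=T
checked all size-1 subsets: none covers 9 outcomes (max 5/9)
checked all size-2 subsets: none covers 9 outcomes (max 8/9)
inputs {2, 3, 4} (size 3) cover everything; no size-3 subset with a lexicographically smaller index list covers all 9
Answer: 2, 3, 4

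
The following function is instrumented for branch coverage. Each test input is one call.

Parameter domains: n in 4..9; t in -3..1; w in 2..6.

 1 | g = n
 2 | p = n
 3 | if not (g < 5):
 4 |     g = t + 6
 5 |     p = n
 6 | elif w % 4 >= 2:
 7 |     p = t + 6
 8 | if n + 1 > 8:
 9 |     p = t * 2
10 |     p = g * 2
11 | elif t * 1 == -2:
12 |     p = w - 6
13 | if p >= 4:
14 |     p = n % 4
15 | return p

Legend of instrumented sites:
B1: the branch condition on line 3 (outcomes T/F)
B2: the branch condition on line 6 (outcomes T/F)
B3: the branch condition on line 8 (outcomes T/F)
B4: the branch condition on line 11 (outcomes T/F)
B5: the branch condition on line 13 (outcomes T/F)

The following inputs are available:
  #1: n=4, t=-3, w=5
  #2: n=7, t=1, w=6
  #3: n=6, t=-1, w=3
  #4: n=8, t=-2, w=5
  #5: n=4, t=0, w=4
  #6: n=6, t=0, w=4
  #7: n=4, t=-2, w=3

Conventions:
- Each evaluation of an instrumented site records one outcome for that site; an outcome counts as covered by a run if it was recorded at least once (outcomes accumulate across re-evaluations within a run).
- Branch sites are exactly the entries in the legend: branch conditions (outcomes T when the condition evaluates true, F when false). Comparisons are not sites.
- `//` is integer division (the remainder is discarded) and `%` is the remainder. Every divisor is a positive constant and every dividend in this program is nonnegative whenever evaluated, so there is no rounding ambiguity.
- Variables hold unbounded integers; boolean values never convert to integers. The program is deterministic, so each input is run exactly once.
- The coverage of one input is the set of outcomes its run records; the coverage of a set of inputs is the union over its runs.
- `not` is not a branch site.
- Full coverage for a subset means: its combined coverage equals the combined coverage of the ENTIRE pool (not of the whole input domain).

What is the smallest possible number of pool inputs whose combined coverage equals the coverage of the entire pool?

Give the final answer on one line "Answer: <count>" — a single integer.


run #1 (n=4, t=-3, w=5) runs B1->F, B2->F, B3->F, B4->F, B5->T; records B1=F, B2=F, B3=F, B4=F, B5=T
run #2 (n=7, t=1, w=6) runs B1->T, B3->F, B4->F, B5->T; records B1=T, B3=F, B4=F, B5=T
run #3 (n=6, t=-1, w=3) runs B1->T, B3->F, B4->F, B5->T; records B1=T, B3=F, B4=F, B5=T
run #4 (n=8, t=-2, w=5) runs B1->T, B3->T, B5->T; records B1=T, B3=T, B5=T
run #5 (n=4, t=0, w=4) runs B1->F, B2->F, B3->F, B4->F, B5->T; records B1=F, B2=F, B3=F, B4=F, B5=T
run #6 (n=6, t=0, w=4) runs B1->T, B3->F, B4->F, B5->T; records B1=T, B3=F, B4=F, B5=T
run #7 (n=4, t=-2, w=3) runs B1->F, B2->T, B3->F, B4->T, B5->F; records B1=F, B2=T, B3=F, B4=T, B5=F
together the pool reaches 10 outcomes: B1=T, B1=F, B2=T, B2=F, B3=T, B3=F, B4=T, B4=F, B5=T, B5=F
no size-1 subset reaches all 10 outcomes (best union: 5/10)
no size-2 subset reaches all 10 outcomes (best union: 8/10)
at size 3, {1, 4, 7} reaches all 10 outcomes; every lexicographically earlier size-3 subset fails
Answer: 3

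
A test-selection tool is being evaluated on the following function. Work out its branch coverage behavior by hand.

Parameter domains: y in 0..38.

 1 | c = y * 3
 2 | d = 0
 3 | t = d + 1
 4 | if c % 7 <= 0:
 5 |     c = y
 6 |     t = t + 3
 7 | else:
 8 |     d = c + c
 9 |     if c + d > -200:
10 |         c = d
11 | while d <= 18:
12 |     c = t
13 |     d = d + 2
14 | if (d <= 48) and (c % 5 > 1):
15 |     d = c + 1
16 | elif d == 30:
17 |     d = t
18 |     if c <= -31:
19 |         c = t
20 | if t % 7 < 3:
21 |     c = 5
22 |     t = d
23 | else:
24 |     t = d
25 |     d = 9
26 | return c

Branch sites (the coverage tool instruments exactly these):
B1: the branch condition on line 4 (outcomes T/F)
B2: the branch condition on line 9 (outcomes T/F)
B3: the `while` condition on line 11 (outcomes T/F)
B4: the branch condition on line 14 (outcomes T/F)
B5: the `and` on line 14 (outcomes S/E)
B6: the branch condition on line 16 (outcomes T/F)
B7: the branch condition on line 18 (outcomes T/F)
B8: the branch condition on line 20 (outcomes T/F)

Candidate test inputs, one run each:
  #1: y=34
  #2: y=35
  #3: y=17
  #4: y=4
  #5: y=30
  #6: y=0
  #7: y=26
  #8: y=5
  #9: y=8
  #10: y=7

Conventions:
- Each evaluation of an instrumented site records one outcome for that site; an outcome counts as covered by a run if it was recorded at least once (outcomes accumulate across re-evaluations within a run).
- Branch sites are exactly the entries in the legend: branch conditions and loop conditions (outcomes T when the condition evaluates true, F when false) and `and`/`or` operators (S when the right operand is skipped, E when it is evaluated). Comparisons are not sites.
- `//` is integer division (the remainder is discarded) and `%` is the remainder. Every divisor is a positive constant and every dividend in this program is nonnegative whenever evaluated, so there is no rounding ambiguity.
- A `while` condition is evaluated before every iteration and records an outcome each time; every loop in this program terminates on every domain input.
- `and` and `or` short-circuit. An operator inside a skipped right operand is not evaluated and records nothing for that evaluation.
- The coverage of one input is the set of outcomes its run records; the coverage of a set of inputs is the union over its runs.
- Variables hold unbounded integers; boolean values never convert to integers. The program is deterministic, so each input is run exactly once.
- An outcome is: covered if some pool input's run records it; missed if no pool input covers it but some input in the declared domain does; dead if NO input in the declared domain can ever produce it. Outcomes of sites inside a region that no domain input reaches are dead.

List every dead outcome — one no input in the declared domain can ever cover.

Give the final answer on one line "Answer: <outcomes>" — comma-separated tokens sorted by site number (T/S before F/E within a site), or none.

sweeping the full domain (39 inputs) for each outcome:
  B2=F: unreachable across the whole domain -> dead
  B7=T: unreachable across the whole domain -> dead
  reachable outcomes have witnesses, e.g. B1=T (e.g. y=0), B1=F (e.g. y=1), B2=T (e.g. y=1), B3=T (e.g. y=0)

Answer: B2=F, B7=T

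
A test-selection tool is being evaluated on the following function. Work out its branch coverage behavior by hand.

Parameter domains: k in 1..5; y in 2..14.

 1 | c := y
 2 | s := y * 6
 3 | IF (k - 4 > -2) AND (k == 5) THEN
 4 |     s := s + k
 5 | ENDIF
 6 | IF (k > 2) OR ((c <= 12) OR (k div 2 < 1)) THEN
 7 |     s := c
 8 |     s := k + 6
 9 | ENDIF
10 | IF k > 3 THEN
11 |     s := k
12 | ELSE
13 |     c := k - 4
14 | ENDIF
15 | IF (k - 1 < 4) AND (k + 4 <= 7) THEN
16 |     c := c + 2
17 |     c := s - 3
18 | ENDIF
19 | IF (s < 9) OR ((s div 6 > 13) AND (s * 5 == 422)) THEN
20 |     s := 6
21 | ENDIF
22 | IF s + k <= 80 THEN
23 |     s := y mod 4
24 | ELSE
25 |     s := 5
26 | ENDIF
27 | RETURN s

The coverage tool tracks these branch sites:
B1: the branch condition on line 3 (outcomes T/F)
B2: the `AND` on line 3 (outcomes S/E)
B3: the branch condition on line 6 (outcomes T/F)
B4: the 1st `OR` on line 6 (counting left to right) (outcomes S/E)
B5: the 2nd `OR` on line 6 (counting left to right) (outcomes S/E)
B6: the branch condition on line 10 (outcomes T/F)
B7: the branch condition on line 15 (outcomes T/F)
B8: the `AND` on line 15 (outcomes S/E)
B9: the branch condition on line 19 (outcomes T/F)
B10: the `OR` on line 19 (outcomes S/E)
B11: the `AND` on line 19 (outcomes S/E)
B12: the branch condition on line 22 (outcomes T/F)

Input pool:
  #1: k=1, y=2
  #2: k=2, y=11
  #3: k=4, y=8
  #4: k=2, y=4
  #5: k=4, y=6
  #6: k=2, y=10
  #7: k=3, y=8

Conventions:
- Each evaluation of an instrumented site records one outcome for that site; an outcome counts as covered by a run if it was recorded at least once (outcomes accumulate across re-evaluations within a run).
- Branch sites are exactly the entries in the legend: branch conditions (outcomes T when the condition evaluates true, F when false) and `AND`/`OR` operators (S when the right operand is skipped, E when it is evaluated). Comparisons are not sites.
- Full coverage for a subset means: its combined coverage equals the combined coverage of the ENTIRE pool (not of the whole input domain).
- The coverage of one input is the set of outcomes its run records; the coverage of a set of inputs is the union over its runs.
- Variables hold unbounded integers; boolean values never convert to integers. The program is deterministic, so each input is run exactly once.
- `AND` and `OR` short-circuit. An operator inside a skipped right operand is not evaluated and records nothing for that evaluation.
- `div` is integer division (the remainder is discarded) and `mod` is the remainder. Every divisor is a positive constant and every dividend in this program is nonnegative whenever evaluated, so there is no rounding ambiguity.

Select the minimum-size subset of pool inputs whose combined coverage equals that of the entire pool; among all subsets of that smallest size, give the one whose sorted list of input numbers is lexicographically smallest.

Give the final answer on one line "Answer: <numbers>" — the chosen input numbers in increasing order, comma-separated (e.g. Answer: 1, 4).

run #1 (k=1, y=2) runs B2->S, B1->F, B4->E, B5->S, B3->T, B6->F, B8->E, B7->T, B10->S, B9->T, B12->T; records B1=F, B2=S, B3=T, B4=E, B5=S, B6=F, B7=T, B8=E, B9=T, B10=S, B12=T
run #2 (k=2, y=11) runs B2->S, B1->F, B4->E, B5->S, B3->T, B6->F, B8->E, B7->T, B10->S, B9->T, B12->T; records B1=F, B2=S, B3=T, B4=E, B5=S, B6=F, B7=T, B8=E, B9=T, B10=S, B12=T
run #3 (k=4, y=8) runs B2->E, B1->F, B4->S, B3->T, B6->T, B8->E, B7->F, B10->S, B9->T, B12->T; records B1=F, B2=E, B3=T, B4=S, B6=T, B7=F, B8=E, B9=T, B10=S, B12=T
run #4 (k=2, y=4) runs B2->S, B1->F, B4->E, B5->S, B3->T, B6->F, B8->E, B7->T, B10->S, B9->T, B12->T; records B1=F, B2=S, B3=T, B4=E, B5=S, B6=F, B7=T, B8=E, B9=T, B10=S, B12=T
run #5 (k=4, y=6) runs B2->E, B1->F, B4->S, B3->T, B6->T, B8->E, B7->F, B10->S, B9->T, B12->T; records B1=F, B2=E, B3=T, B4=S, B6=T, B7=F, B8=E, B9=T, B10=S, B12=T
run #6 (k=2, y=10) runs B2->S, B1->F, B4->E, B5->S, B3->T, B6->F, B8->E, B7->T, B10->S, B9->T, B12->T; records B1=F, B2=S, B3=T, B4=E, B5=S, B6=F, B7=T, B8=E, B9=T, B10=S, B12=T
run #7 (k=3, y=8) runs B2->E, B1->F, B4->S, B3->T, B6->F, B8->E, B7->T, B10->E, B11->S, B9->F, B12->T; records B1=F, B2=E, B3=T, B4=S, B6=F, B7=T, B8=E, B9=F, B10=E, B11=S, B12=T
pool-wide coverage (18 outcomes): B1=F, B2=S, B2=E, B3=T, B4=S, B4=E, B5=S, B6=T, B6=F, B7=T, B7=F, B8=E, B9=T, B9=F, B10=S, B10=E, B11=S, B12=T
every size-1 subset falls short of the 18 outcomes (best: 11/18)
every size-2 subset falls short of the 18 outcomes (best: 16/18)
inputs {1, 3, 7} (size 3) cover everything; no size-3 subset with a lexicographically smaller index list covers all 18

Answer: 1, 3, 7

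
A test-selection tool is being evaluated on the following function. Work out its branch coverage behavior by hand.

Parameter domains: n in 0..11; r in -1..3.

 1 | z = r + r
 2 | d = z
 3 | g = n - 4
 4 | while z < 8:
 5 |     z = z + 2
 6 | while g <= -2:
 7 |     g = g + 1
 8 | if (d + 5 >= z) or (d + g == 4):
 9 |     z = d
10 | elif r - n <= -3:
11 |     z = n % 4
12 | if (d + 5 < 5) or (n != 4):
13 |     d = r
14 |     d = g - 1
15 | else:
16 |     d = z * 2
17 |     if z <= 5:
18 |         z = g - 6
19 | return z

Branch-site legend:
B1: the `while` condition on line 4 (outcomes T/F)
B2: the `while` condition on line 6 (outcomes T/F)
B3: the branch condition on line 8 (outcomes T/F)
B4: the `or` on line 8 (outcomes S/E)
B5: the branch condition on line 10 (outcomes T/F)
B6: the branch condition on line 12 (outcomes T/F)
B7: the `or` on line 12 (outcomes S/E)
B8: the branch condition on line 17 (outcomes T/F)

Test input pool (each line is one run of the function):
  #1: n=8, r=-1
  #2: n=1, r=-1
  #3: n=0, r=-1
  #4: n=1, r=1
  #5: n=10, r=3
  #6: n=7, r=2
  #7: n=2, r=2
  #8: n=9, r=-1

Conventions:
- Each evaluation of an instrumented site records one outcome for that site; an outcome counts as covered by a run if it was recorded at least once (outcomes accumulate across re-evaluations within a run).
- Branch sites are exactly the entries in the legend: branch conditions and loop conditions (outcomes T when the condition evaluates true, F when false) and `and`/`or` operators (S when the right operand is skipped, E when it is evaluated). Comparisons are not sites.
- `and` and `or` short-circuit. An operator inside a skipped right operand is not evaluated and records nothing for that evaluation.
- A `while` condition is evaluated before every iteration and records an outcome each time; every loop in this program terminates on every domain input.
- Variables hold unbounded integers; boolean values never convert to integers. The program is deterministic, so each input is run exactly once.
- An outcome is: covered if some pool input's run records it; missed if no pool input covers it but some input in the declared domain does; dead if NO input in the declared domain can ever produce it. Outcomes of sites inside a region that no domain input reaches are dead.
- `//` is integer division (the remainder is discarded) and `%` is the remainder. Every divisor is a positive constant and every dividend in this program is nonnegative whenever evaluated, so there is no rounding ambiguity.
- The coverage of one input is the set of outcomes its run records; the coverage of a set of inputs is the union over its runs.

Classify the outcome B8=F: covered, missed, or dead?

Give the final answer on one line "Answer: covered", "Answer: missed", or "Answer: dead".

no pool input records B8=F
but domain input (n=4, r=3) does record it -> reachable, so missed

Answer: missed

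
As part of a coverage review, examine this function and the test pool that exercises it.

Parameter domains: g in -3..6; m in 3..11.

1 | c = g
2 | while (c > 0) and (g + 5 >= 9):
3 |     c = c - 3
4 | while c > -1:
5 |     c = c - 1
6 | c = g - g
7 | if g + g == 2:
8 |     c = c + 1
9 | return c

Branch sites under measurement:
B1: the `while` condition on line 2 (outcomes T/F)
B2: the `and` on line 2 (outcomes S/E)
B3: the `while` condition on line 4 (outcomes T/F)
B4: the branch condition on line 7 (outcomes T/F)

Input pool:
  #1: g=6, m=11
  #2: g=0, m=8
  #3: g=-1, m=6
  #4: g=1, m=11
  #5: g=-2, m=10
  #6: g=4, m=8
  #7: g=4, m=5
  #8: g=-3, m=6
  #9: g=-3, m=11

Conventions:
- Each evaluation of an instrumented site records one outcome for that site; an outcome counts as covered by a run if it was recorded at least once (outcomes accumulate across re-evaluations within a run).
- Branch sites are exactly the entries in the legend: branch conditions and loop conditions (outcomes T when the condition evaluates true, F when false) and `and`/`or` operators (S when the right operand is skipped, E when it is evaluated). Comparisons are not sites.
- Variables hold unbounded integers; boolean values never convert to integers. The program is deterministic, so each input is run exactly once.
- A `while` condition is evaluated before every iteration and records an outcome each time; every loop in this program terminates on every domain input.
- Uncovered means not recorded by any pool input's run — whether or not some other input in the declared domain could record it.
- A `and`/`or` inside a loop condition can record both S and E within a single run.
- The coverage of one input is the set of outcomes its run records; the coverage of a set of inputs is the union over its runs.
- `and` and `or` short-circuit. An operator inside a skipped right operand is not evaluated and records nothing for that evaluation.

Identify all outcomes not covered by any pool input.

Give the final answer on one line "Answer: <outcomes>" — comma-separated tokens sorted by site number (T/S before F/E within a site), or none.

run #1 (g=6, m=11) records B1=T, B1=F, B2=S, B2=E, B3=T, B3=F, B4=F
run #2 (g=0, m=8) records B1=F, B2=S, B3=T, B3=F, B4=F
run #3 (g=-1, m=6) records B1=F, B2=S, B3=F, B4=F
run #4 (g=1, m=11) records B1=F, B2=E, B3=T, B3=F, B4=T
run #5 (g=-2, m=10) records B1=F, B2=S, B3=F, B4=F
run #6 (g=4, m=8) records B1=T, B1=F, B2=S, B2=E, B3=F, B4=F
run #7 (g=4, m=5) records B1=T, B1=F, B2=S, B2=E, B3=F, B4=F
run #8 (g=-3, m=6) records B1=F, B2=S, B3=F, B4=F
run #9 (g=-3, m=11) records B1=F, B2=S, B3=F, B4=F
union over the pool: B1=T, B1=F, B2=S, B2=E, B3=T, B3=F, B4=T, B4=F
uncovered (0 of 8): none

Answer: none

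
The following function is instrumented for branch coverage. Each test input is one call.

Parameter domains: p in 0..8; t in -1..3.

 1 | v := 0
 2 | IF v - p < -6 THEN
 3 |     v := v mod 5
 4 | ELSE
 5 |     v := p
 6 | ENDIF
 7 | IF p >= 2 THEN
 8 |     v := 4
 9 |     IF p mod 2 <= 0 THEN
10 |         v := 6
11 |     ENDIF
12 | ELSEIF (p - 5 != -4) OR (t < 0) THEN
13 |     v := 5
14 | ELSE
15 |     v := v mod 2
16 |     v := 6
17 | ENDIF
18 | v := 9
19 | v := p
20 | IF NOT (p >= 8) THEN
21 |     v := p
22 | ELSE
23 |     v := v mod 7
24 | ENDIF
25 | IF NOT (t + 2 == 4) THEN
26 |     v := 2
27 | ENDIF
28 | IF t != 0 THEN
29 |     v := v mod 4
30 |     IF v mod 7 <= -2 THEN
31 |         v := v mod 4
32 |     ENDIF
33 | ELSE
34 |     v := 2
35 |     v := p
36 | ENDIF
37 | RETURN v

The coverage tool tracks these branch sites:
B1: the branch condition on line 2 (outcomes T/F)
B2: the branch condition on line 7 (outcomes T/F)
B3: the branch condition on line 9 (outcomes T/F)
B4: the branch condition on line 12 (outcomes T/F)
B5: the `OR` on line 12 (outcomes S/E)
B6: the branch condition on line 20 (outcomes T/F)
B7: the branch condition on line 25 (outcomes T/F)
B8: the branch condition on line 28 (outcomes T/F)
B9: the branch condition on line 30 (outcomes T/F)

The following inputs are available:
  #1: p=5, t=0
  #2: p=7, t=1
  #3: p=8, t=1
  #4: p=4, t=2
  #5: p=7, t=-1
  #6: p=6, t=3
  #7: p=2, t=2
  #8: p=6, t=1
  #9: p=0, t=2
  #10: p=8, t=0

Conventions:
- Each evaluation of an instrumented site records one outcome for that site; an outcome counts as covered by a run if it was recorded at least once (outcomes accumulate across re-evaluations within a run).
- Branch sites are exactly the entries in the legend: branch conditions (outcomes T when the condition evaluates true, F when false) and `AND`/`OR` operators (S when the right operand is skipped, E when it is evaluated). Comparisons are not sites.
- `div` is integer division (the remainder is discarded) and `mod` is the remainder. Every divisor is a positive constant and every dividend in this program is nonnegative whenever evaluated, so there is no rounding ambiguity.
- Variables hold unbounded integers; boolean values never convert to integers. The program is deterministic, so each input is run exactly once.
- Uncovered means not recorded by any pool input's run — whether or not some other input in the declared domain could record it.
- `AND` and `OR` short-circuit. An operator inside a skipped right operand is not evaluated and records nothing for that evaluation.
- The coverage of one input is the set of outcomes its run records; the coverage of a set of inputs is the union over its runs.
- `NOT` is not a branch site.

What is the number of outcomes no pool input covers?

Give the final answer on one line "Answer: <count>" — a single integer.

input #1 (p=5, t=0): events B1->F, B2->T, B3->F, B6->T, B7->T, B8->F; covers B1=F, B2=T, B3=F, B6=T, B7=T, B8=F
input #2 (p=7, t=1): events B1->T, B2->T, B3->F, B6->T, B7->T, B8->T, B9->F; covers B1=T, B2=T, B3=F, B6=T, B7=T, B8=T, B9=F
input #3 (p=8, t=1): events B1->T, B2->T, B3->T, B6->F, B7->T, B8->T, B9->F; covers B1=T, B2=T, B3=T, B6=F, B7=T, B8=T, B9=F
input #4 (p=4, t=2): events B1->F, B2->T, B3->T, B6->T, B7->F, B8->T, B9->F; covers B1=F, B2=T, B3=T, B6=T, B7=F, B8=T, B9=F
input #5 (p=7, t=-1): events B1->T, B2->T, B3->F, B6->T, B7->T, B8->T, B9->F; covers B1=T, B2=T, B3=F, B6=T, B7=T, B8=T, B9=F
input #6 (p=6, t=3): events B1->F, B2->T, B3->T, B6->T, B7->T, B8->T, B9->F; covers B1=F, B2=T, B3=T, B6=T, B7=T, B8=T, B9=F
input #7 (p=2, t=2): events B1->F, B2->T, B3->T, B6->T, B7->F, B8->T, B9->F; covers B1=F, B2=T, B3=T, B6=T, B7=F, B8=T, B9=F
input #8 (p=6, t=1): events B1->F, B2->T, B3->T, B6->T, B7->T, B8->T, B9->F; covers B1=F, B2=T, B3=T, B6=T, B7=T, B8=T, B9=F
input #9 (p=0, t=2): events B1->F, B2->F, B5->S, B4->T, B6->T, B7->F, B8->T, B9->F; covers B1=F, B2=F, B4=T, B5=S, B6=T, B7=F, B8=T, B9=F
input #10 (p=8, t=0): events B1->T, B2->T, B3->T, B6->F, B7->T, B8->F; covers B1=T, B2=T, B3=T, B6=F, B7=T, B8=F
union over the pool: B1=T, B1=F, B2=T, B2=F, B3=T, B3=F, B4=T, B5=S, B6=T, B6=F, B7=T, B7=F, B8=T, B8=F, B9=F
uncovered (3 of 18): B4=F, B5=E, B9=T

Answer: 3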